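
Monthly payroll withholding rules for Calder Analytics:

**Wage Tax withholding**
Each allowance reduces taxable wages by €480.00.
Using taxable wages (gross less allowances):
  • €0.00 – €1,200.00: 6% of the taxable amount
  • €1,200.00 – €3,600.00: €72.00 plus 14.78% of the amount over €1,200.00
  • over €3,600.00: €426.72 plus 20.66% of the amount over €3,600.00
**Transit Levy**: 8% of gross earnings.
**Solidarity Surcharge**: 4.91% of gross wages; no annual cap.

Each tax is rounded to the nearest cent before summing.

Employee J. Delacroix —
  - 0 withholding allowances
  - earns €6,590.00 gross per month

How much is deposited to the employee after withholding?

Wage Tax: taxable = €6,590.00
  €426.72 + 20.66% × (€6,590.00 − €3,600.00) = €426.72 + 20.66% × €2,990.00 = €1,044.45
Transit Levy: 8% × €6,590.00 = €527.20
Solidarity Surcharge: 4.91% × €6,590.00 = €323.57
Total withheld: €1,044.45 + €527.20 + €323.57 = €1,895.22
Net pay: €6,590.00 − €1,895.22 = €4,694.78

€4,694.78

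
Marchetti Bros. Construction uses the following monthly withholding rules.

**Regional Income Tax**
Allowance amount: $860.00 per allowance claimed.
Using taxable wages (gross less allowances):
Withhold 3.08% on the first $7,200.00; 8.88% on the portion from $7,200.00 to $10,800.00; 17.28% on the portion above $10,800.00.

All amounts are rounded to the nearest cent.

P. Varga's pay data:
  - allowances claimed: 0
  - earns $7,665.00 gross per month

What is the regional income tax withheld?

Regional Income Tax: taxable = $7,665.00
  $221.76 + 8.88% × ($7,665.00 − $7,200.00) = $221.76 + 8.88% × $465.00 = $263.05

$263.05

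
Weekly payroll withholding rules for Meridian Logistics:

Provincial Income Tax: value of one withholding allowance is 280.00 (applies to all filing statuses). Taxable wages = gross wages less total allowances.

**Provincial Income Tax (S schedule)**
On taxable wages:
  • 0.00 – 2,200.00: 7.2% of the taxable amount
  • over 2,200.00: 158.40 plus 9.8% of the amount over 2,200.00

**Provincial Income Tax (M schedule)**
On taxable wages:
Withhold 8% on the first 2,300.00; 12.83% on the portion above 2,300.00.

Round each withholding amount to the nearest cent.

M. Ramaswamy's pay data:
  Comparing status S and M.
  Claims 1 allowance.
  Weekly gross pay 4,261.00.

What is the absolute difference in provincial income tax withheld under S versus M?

66.73

Provincial Income Tax (S): taxable = 4,261.00 − 1×280.00 = 3,981.00
  158.40 + 9.8% × (3,981.00 − 2,200.00) = 158.40 + 9.8% × 1,781.00 = 332.94
Provincial Income Tax (M): taxable = 4,261.00 − 1×280.00 = 3,981.00
  184.00 + 12.83% × (3,981.00 − 2,300.00) = 184.00 + 12.83% × 1,681.00 = 399.67
Difference: |332.94 − 399.67| = 66.73 (higher under M)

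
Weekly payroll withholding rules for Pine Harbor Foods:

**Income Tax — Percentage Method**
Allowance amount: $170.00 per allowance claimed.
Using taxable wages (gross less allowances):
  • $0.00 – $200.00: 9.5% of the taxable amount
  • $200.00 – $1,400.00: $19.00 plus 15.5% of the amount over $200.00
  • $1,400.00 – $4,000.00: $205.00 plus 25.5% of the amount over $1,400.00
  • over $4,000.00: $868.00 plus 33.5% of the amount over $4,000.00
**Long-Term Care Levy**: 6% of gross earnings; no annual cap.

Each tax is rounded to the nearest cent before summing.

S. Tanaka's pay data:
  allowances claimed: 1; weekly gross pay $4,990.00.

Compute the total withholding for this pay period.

Income Tax: taxable = $4,990.00 − 1×$170.00 = $4,820.00
  $868.00 + 33.5% × ($4,820.00 − $4,000.00) = $868.00 + 33.5% × $820.00 = $1,142.70
Long-Term Care Levy: 6% × $4,990.00 = $299.40
Total: $1,142.70 + $299.40 = $1,442.10

$1,442.10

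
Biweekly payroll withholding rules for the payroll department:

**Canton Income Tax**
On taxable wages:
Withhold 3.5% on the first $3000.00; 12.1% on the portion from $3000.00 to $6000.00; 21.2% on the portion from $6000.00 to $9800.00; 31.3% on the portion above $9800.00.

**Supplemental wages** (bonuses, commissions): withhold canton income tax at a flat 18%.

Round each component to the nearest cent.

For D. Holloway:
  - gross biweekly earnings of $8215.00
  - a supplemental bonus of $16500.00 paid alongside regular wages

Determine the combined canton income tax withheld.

Canton Income Tax: taxable = $8215.00
  $468.00 + 21.2% × ($8215.00 − $6000.00) = $468.00 + 21.2% × $2215.00 = $937.58
Supplemental (18% flat on bonus): 18% × $16500.00 = $2970.00
Total canton income tax: $937.58 + $2970.00 = $3907.58

$3907.58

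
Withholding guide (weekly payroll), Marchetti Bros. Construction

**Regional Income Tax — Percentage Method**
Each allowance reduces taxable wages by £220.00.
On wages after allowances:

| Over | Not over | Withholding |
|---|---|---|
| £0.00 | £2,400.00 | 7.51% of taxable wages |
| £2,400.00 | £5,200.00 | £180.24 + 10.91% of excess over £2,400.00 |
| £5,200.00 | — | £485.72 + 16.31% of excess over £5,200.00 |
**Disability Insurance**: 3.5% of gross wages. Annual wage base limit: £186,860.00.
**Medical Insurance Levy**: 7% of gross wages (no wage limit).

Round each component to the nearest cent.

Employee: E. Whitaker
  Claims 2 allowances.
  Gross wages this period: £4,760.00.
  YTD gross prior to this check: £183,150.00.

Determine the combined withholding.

Regional Income Tax: taxable = £4,760.00 − 2×£220.00 = £4,320.00
  £180.24 + 10.91% × (£4,320.00 − £2,400.00) = £180.24 + 10.91% × £1,920.00 = £389.71
Disability Insurance: cap £186,860.00 − YTD £183,150.00 = £3,710.00 subject; 3.5% × £3,710.00 = £129.85
Medical Insurance Levy: 7% × £4,760.00 = £333.20
Total: £389.71 + £129.85 + £333.20 = £852.76

£852.76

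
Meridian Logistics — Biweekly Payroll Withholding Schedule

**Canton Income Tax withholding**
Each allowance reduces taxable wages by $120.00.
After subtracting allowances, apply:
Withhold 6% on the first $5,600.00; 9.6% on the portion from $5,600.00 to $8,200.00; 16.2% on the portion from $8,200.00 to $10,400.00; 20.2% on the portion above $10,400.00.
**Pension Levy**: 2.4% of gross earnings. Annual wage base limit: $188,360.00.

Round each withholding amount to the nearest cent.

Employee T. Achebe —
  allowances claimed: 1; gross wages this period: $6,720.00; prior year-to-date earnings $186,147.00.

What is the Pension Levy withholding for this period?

Pension Levy: cap $188,360.00 − YTD $186,147.00 = $2,213.00 subject; 2.4% × $2,213.00 = $53.11

$53.11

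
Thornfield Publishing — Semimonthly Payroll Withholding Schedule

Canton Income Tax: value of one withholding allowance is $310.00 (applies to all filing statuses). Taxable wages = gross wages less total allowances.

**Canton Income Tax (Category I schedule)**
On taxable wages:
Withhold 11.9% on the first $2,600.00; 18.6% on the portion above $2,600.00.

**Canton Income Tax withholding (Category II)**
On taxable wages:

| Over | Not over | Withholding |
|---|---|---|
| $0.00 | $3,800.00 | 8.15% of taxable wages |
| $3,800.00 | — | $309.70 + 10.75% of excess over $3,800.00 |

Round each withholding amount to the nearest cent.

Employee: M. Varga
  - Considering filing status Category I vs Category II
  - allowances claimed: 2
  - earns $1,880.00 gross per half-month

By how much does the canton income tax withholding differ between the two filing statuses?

Canton Income Tax (Category I): taxable = $1,880.00 − 2×$310.00 = $1,260.00
  11.9% × $1,260.00 = $149.94
Canton Income Tax (Category II): taxable = $1,880.00 − 2×$310.00 = $1,260.00
  8.15% × $1,260.00 = $102.69
Difference: |$149.94 − $102.69| = $47.25 (higher under Category I)

$47.25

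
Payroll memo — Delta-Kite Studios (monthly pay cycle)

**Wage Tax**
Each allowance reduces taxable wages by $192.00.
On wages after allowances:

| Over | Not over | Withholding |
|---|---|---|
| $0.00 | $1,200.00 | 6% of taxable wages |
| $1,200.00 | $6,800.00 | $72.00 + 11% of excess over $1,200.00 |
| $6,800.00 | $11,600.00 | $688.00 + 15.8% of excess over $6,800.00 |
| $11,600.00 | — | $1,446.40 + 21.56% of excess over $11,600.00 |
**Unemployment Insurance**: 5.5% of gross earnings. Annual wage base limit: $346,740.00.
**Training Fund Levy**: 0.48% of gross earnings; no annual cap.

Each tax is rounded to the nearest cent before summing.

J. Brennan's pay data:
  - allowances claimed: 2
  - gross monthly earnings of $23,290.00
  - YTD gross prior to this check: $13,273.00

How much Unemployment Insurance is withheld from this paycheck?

Unemployment Insurance: 5.5% × $23,290.00 = $1,280.95

$1,280.95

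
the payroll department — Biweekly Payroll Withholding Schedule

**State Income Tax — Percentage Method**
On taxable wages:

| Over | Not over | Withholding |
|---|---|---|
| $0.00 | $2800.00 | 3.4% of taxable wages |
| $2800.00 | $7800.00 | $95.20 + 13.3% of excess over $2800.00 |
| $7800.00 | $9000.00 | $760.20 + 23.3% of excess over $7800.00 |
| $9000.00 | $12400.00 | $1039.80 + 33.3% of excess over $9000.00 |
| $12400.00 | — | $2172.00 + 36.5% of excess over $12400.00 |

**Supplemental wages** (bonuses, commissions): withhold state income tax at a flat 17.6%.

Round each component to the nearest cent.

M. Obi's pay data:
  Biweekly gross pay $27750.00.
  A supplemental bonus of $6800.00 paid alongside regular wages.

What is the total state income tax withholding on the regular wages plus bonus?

State Income Tax: taxable = $27750.00
  $2172.00 + 36.5% × ($27750.00 − $12400.00) = $2172.00 + 36.5% × $15350.00 = $7774.75
Supplemental (17.6% flat on bonus): 17.6% × $6800.00 = $1196.80
Total state income tax: $7774.75 + $1196.80 = $8971.55

$8971.55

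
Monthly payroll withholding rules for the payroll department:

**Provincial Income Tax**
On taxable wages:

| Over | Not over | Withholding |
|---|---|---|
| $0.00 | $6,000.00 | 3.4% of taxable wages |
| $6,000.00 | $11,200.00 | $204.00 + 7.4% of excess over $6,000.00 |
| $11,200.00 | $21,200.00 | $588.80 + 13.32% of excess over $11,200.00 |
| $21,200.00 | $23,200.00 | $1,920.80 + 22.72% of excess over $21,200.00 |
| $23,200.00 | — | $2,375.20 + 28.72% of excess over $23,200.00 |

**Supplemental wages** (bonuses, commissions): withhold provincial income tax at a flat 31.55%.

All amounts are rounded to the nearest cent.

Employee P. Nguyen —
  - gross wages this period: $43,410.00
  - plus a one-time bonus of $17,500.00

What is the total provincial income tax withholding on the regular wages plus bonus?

$13,700.76

Provincial Income Tax: taxable = $43,410.00
  $2,375.20 + 28.72% × ($43,410.00 − $23,200.00) = $2,375.20 + 28.72% × $20,210.00 = $8,179.51
Supplemental (31.55% flat on bonus): 31.55% × $17,500.00 = $5,521.25
Total provincial income tax: $8,179.51 + $5,521.25 = $13,700.76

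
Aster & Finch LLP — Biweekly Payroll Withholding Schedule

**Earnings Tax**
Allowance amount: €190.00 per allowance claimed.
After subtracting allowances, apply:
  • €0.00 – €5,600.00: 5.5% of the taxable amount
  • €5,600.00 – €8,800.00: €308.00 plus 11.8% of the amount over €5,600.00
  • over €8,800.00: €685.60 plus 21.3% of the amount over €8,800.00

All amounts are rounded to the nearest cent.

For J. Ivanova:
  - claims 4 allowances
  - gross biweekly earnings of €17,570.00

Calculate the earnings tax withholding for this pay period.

€2,391.73

Earnings Tax: taxable = €17,570.00 − 4×€190.00 = €16,810.00
  €685.60 + 21.3% × (€16,810.00 − €8,800.00) = €685.60 + 21.3% × €8,010.00 = €2,391.73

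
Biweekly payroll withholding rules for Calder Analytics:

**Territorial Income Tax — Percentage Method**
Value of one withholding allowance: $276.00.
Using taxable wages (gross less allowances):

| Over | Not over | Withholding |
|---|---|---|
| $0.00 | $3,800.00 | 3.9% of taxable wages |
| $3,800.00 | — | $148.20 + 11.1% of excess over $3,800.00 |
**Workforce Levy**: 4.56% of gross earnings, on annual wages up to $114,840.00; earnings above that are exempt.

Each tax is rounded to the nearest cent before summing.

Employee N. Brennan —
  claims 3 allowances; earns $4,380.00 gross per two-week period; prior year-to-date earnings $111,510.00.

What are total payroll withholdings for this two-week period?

Territorial Income Tax: taxable = $4,380.00 − 3×$276.00 = $3,552.00
  3.9% × $3,552.00 = $138.53
Workforce Levy: cap $114,840.00 − YTD $111,510.00 = $3,330.00 subject; 4.56% × $3,330.00 = $151.85
Total: $138.53 + $151.85 = $290.38

$290.38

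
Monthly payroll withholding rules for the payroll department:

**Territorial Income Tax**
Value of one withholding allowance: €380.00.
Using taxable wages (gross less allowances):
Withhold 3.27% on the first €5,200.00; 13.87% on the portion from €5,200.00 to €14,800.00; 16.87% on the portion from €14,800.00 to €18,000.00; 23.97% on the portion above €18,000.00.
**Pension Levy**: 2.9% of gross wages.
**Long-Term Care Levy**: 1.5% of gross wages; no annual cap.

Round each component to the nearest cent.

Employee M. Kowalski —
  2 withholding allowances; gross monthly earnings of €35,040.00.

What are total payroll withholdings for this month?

Territorial Income Tax: taxable = €35,040.00 − 2×€380.00 = €34,280.00
  €2,041.40 + 23.97% × (€34,280.00 − €18,000.00) = €2,041.40 + 23.97% × €16,280.00 = €5,943.72
Pension Levy: 2.9% × €35,040.00 = €1,016.16
Long-Term Care Levy: 1.5% × €35,040.00 = €525.60
Total: €5,943.72 + €1,016.16 + €525.60 = €7,485.48

€7,485.48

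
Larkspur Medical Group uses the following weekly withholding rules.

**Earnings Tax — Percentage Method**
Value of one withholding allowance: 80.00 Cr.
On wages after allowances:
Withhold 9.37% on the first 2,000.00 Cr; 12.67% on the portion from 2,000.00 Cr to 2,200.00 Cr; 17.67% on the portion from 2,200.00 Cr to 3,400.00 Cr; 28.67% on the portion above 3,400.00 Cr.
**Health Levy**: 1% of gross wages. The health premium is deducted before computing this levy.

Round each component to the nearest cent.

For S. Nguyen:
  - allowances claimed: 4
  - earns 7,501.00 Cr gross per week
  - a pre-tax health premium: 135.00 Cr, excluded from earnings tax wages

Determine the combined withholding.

1,543.75 Cr

Earnings Tax: taxable = 7,501.00 Cr − 135.00 Cr − 4×80.00 Cr = 7,046.00 Cr
  424.78 Cr + 28.67% × (7,046.00 Cr − 3,400.00 Cr) = 424.78 Cr + 28.67% × 3,646.00 Cr = 1,470.09 Cr
Health Levy: 1% × 7,366.00 Cr = 73.66 Cr
Total: 1,470.09 Cr + 73.66 Cr = 1,543.75 Cr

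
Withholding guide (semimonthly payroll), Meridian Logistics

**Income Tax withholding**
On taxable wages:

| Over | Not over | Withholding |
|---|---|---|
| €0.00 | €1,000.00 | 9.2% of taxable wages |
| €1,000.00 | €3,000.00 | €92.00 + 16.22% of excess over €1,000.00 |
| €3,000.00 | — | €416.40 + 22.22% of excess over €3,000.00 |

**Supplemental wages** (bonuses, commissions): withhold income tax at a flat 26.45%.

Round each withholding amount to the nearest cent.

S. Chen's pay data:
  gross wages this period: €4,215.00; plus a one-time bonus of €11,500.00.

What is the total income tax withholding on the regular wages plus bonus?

€3,728.12

Income Tax: taxable = €4,215.00
  €416.40 + 22.22% × (€4,215.00 − €3,000.00) = €416.40 + 22.22% × €1,215.00 = €686.37
Supplemental (26.45% flat on bonus): 26.45% × €11,500.00 = €3,041.75
Total income tax: €686.37 + €3,041.75 = €3,728.12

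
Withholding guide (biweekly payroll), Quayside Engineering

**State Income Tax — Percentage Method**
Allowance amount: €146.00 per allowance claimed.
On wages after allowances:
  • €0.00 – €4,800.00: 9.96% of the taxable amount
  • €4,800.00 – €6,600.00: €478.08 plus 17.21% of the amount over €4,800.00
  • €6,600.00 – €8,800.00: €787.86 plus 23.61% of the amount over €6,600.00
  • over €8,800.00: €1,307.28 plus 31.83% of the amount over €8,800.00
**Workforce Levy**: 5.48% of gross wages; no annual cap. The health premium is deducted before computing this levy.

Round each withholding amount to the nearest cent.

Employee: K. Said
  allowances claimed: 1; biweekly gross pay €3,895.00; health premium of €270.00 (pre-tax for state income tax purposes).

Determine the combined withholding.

State Income Tax: taxable = €3,895.00 − €270.00 − 1×€146.00 = €3,479.00
  9.96% × €3,479.00 = €346.51
Workforce Levy: 5.48% × €3,625.00 = €198.65
Total: €346.51 + €198.65 = €545.16

€545.16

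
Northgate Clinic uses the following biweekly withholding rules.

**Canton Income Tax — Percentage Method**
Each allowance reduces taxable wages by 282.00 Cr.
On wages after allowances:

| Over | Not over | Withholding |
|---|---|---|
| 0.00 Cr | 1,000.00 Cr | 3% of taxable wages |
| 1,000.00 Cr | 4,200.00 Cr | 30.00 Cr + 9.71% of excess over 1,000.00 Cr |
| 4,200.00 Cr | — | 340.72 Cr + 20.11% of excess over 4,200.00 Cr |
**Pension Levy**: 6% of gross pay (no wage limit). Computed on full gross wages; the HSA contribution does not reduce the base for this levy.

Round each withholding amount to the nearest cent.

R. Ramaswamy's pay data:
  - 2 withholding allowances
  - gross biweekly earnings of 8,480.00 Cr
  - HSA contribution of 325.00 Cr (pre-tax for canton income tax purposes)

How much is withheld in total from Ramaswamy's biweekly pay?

Canton Income Tax: taxable = 8,480.00 Cr − 325.00 Cr − 2×282.00 Cr = 7,591.00 Cr
  340.72 Cr + 20.11% × (7,591.00 Cr − 4,200.00 Cr) = 340.72 Cr + 20.11% × 3,391.00 Cr = 1,022.65 Cr
Pension Levy: 6% × 8,480.00 Cr = 508.80 Cr
Total: 1,022.65 Cr + 508.80 Cr = 1,531.45 Cr

1,531.45 Cr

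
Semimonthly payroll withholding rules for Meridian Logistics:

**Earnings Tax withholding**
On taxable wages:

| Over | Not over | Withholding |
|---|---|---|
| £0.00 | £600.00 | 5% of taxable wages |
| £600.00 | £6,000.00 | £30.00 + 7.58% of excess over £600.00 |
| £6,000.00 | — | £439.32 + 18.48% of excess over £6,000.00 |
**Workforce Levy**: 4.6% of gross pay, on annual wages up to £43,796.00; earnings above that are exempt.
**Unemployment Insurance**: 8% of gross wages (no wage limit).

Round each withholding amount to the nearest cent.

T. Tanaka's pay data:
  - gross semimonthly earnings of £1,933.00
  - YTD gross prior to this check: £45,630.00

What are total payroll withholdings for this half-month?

Earnings Tax: taxable = £1,933.00
  £30.00 + 7.58% × (£1,933.00 − £600.00) = £30.00 + 7.58% × £1,333.00 = £131.04
Workforce Levy: YTD £45,630.00 ≥ cap £43,796.00 → £0.00
Unemployment Insurance: 8% × £1,933.00 = £154.64
Total: £131.04 + £0.00 + £154.64 = £285.68

£285.68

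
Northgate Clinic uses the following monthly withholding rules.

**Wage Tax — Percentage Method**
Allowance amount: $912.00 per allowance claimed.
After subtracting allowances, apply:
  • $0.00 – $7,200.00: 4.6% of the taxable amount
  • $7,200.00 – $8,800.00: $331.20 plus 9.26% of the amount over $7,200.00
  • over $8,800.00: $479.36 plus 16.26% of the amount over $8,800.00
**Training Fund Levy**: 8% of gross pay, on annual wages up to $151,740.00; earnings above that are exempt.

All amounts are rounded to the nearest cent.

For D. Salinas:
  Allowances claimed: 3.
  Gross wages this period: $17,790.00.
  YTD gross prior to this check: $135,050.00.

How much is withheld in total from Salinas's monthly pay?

Wage Tax: taxable = $17,790.00 − 3×$912.00 = $15,054.00
  $479.36 + 16.26% × ($15,054.00 − $8,800.00) = $479.36 + 16.26% × $6,254.00 = $1,496.26
Training Fund Levy: cap $151,740.00 − YTD $135,050.00 = $16,690.00 subject; 8% × $16,690.00 = $1,335.20
Total: $1,496.26 + $1,335.20 = $2,831.46

$2,831.46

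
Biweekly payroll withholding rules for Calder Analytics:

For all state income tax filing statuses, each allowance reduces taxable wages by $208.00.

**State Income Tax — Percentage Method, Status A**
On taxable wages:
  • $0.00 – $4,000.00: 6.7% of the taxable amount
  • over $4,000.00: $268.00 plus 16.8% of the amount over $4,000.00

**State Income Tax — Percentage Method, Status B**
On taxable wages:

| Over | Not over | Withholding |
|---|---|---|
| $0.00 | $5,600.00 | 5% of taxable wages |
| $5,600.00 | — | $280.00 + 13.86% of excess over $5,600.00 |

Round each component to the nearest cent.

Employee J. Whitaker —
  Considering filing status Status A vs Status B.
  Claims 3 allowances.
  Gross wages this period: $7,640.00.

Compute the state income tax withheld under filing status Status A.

$774.69

State Income Tax (Status A): taxable = $7,640.00 − 3×$208.00 = $7,016.00
  $268.00 + 16.8% × ($7,016.00 − $4,000.00) = $268.00 + 16.8% × $3,016.00 = $774.69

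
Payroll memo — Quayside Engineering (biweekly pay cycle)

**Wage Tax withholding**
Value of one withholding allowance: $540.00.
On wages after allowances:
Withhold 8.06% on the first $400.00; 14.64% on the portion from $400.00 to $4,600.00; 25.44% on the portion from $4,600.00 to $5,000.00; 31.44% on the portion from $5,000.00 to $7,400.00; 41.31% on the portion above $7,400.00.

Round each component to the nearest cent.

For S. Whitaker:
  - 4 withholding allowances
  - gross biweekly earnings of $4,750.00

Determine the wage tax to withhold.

Wage Tax: taxable = $4,750.00 − 4×$540.00 = $2,590.00
  $32.24 + 14.64% × ($2,590.00 − $400.00) = $32.24 + 14.64% × $2,190.00 = $352.86

$352.86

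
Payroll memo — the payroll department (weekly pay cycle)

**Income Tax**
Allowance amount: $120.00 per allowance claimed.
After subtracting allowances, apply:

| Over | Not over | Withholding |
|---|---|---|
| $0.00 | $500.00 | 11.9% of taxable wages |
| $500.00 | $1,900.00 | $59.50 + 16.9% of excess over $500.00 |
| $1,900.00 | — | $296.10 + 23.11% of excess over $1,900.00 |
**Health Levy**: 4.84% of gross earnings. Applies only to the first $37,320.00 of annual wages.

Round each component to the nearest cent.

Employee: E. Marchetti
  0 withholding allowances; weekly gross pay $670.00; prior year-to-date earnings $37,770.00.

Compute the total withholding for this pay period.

Income Tax: taxable = $670.00
  $59.50 + 16.9% × ($670.00 − $500.00) = $59.50 + 16.9% × $170.00 = $88.23
Health Levy: YTD $37,770.00 ≥ cap $37,320.00 → $0.00
Total: $88.23 + $0.00 = $88.23

$88.23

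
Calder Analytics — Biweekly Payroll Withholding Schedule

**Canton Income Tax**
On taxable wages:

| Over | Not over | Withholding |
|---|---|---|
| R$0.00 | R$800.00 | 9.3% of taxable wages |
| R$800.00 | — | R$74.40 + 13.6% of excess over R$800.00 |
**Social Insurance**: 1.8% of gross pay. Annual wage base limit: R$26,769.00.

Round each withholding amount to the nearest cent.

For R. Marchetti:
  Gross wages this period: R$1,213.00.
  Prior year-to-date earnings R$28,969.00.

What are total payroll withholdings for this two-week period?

R$130.57

Canton Income Tax: taxable = R$1,213.00
  R$74.40 + 13.6% × (R$1,213.00 − R$800.00) = R$74.40 + 13.6% × R$413.00 = R$130.57
Social Insurance: YTD R$28,969.00 ≥ cap R$26,769.00 → R$0.00
Total: R$130.57 + R$0.00 = R$130.57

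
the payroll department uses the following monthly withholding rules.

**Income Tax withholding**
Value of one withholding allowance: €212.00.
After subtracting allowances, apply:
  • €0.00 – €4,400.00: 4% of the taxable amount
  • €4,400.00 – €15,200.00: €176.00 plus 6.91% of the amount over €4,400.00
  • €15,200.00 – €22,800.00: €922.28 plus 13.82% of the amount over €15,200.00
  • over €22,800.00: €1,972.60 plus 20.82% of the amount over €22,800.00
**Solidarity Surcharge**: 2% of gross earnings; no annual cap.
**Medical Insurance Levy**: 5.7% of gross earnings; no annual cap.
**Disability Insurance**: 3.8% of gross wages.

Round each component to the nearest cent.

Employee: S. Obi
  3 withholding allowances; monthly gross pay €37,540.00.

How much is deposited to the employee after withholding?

€28,313.85

Income Tax: taxable = €37,540.00 − 3×€212.00 = €36,904.00
  €1,972.60 + 20.82% × (€36,904.00 − €22,800.00) = €1,972.60 + 20.82% × €14,104.00 = €4,909.05
Solidarity Surcharge: 2% × €37,540.00 = €750.80
Medical Insurance Levy: 5.7% × €37,540.00 = €2,139.78
Disability Insurance: 3.8% × €37,540.00 = €1,426.52
Total withheld: €4,909.05 + €750.80 + €2,139.78 + €1,426.52 = €9,226.15
Net pay: €37,540.00 − €9,226.15 = €28,313.85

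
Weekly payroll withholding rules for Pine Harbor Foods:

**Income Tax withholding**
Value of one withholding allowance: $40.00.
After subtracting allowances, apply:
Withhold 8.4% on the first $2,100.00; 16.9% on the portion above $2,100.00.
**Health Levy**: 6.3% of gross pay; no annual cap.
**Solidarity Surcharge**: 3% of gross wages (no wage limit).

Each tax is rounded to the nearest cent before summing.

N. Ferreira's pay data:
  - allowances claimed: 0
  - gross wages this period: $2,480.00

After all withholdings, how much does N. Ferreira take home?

Income Tax: taxable = $2,480.00
  $176.40 + 16.9% × ($2,480.00 − $2,100.00) = $176.40 + 16.9% × $380.00 = $240.62
Health Levy: 6.3% × $2,480.00 = $156.24
Solidarity Surcharge: 3% × $2,480.00 = $74.40
Total withheld: $240.62 + $156.24 + $74.40 = $471.26
Net pay: $2,480.00 − $471.26 = $2,008.74

$2,008.74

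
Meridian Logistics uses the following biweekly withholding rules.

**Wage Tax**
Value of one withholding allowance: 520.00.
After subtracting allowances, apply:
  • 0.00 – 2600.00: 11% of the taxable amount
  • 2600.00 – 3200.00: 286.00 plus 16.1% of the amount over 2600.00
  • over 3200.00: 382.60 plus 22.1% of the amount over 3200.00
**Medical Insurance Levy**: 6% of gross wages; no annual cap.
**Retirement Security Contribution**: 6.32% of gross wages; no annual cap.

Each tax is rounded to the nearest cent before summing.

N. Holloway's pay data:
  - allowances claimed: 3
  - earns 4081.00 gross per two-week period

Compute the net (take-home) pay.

Wage Tax: taxable = 4081.00 − 3×520.00 = 2521.00
  11% × 2521.00 = 277.31
Medical Insurance Levy: 6% × 4081.00 = 244.86
Retirement Security Contribution: 6.32% × 4081.00 = 257.92
Total withheld: 277.31 + 244.86 + 257.92 = 780.09
Net pay: 4081.00 − 780.09 = 3300.91

3300.91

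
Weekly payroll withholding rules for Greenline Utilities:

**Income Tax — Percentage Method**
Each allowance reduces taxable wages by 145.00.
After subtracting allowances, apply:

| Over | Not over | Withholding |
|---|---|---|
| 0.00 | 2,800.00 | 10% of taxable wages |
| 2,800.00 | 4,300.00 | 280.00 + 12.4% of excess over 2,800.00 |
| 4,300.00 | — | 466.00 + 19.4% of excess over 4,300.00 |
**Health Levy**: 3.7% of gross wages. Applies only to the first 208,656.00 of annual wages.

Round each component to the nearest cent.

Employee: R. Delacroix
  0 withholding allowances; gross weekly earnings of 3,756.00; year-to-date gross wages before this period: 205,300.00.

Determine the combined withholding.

Income Tax: taxable = 3,756.00
  280.00 + 12.4% × (3,756.00 − 2,800.00) = 280.00 + 12.4% × 956.00 = 398.54
Health Levy: cap 208,656.00 − YTD 205,300.00 = 3,356.00 subject; 3.7% × 3,356.00 = 124.17
Total: 398.54 + 124.17 = 522.71

522.71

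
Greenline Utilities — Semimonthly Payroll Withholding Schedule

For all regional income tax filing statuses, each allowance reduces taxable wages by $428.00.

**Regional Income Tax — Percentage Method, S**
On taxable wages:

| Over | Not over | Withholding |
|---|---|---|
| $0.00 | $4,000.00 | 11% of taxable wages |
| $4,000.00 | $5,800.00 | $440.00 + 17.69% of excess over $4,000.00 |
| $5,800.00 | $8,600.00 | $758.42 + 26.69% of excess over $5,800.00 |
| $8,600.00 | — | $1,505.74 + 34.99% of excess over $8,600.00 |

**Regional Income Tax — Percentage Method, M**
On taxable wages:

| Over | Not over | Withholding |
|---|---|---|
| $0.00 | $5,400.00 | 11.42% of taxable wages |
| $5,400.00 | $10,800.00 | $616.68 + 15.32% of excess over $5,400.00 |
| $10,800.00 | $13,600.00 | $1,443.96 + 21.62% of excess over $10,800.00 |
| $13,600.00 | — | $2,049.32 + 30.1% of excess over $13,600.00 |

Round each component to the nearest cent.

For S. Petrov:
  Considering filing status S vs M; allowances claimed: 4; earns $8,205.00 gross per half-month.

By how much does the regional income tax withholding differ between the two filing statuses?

Regional Income Tax (S): taxable = $8,205.00 − 4×$428.00 = $6,493.00
  $758.42 + 26.69% × ($6,493.00 − $5,800.00) = $758.42 + 26.69% × $693.00 = $943.38
Regional Income Tax (M): taxable = $8,205.00 − 4×$428.00 = $6,493.00
  $616.68 + 15.32% × ($6,493.00 − $5,400.00) = $616.68 + 15.32% × $1,093.00 = $784.13
Difference: |$943.38 − $784.13| = $159.25 (higher under S)

$159.25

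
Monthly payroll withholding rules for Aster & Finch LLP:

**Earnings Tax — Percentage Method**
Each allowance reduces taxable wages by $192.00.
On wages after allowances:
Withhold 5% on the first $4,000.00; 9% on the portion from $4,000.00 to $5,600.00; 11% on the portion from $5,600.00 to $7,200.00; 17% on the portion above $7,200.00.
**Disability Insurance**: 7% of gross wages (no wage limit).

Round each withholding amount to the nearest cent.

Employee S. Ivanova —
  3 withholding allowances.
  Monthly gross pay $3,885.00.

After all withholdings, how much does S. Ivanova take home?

$3,447.60

Earnings Tax: taxable = $3,885.00 − 3×$192.00 = $3,309.00
  5% × $3,309.00 = $165.45
Disability Insurance: 7% × $3,885.00 = $271.95
Total withheld: $165.45 + $271.95 = $437.40
Net pay: $3,885.00 − $437.40 = $3,447.60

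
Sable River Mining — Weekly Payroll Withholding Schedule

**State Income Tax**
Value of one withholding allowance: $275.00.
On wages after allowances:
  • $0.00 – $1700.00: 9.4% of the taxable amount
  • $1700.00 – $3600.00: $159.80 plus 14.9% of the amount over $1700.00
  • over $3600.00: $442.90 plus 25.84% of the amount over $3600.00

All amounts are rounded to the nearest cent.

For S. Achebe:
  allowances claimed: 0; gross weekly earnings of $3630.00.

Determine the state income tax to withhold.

State Income Tax: taxable = $3630.00
  $442.90 + 25.84% × ($3630.00 − $3600.00) = $442.90 + 25.84% × $30.00 = $450.65

$450.65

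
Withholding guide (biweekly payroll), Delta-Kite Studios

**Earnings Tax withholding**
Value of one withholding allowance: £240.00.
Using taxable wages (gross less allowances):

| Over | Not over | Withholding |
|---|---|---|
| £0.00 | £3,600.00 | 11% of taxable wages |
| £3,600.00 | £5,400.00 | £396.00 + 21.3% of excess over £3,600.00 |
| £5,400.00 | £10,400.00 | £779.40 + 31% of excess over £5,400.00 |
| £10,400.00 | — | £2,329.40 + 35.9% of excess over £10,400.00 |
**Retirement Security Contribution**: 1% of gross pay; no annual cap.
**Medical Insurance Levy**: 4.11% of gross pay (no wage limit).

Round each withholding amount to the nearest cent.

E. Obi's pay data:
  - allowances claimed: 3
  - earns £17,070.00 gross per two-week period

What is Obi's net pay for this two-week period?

Earnings Tax: taxable = £17,070.00 − 3×£240.00 = £16,350.00
  £2,329.40 + 35.9% × (£16,350.00 − £10,400.00) = £2,329.40 + 35.9% × £5,950.00 = £4,465.45
Retirement Security Contribution: 1% × £17,070.00 = £170.70
Medical Insurance Levy: 4.11% × £17,070.00 = £701.58
Total withheld: £4,465.45 + £170.70 + £701.58 = £5,337.73
Net pay: £17,070.00 − £5,337.73 = £11,732.27

£11,732.27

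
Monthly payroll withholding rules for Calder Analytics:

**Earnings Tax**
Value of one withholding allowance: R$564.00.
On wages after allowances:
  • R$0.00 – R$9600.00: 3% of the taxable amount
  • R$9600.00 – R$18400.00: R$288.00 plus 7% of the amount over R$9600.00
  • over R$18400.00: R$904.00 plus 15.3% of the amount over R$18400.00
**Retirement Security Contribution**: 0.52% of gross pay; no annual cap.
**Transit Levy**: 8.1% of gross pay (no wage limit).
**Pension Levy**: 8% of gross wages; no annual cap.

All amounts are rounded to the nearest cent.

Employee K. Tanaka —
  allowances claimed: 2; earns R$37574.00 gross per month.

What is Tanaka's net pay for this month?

R$27664.17

Earnings Tax: taxable = R$37574.00 − 2×R$564.00 = R$36446.00
  R$904.00 + 15.3% × (R$36446.00 − R$18400.00) = R$904.00 + 15.3% × R$18046.00 = R$3665.04
Retirement Security Contribution: 0.52% × R$37574.00 = R$195.38
Transit Levy: 8.1% × R$37574.00 = R$3043.49
Pension Levy: 8% × R$37574.00 = R$3005.92
Total withheld: R$3665.04 + R$195.38 + R$3043.49 + R$3005.92 = R$9909.83
Net pay: R$37574.00 − R$9909.83 = R$27664.17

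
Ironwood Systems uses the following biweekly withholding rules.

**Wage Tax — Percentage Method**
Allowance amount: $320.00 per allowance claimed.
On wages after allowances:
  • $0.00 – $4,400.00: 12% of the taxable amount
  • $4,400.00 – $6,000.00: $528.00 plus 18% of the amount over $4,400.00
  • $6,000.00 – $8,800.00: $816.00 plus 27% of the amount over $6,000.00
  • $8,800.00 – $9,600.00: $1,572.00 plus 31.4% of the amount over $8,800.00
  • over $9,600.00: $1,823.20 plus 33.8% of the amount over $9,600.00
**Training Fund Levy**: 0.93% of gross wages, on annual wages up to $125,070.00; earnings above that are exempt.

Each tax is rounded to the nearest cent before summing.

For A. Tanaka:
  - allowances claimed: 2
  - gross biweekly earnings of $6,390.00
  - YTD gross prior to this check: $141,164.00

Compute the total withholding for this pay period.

Wage Tax: taxable = $6,390.00 − 2×$320.00 = $5,750.00
  $528.00 + 18% × ($5,750.00 − $4,400.00) = $528.00 + 18% × $1,350.00 = $771.00
Training Fund Levy: YTD $141,164.00 ≥ cap $125,070.00 → $0.00
Total: $771.00 + $0.00 = $771.00

$771.00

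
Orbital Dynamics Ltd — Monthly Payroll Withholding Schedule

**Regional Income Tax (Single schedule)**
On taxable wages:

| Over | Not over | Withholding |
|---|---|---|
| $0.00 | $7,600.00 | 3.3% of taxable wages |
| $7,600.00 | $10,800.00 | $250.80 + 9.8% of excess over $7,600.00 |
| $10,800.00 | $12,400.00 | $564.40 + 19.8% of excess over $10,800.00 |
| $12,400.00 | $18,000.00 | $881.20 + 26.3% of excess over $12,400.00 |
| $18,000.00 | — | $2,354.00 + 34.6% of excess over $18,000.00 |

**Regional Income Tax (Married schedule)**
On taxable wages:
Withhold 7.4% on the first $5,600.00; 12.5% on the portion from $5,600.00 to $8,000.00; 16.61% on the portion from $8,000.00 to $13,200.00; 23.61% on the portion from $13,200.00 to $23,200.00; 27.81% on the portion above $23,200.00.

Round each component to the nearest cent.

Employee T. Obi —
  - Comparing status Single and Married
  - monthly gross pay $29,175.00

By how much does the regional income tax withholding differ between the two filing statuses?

Regional Income Tax (Single): taxable = $29,175.00
  $2,354.00 + 34.6% × ($29,175.00 − $18,000.00) = $2,354.00 + 34.6% × $11,175.00 = $6,220.55
Regional Income Tax (Married): taxable = $29,175.00
  $3,939.12 + 27.81% × ($29,175.00 − $23,200.00) = $3,939.12 + 27.81% × $5,975.00 = $5,600.77
Difference: |$6,220.55 − $5,600.77| = $619.78 (higher under Single)

$619.78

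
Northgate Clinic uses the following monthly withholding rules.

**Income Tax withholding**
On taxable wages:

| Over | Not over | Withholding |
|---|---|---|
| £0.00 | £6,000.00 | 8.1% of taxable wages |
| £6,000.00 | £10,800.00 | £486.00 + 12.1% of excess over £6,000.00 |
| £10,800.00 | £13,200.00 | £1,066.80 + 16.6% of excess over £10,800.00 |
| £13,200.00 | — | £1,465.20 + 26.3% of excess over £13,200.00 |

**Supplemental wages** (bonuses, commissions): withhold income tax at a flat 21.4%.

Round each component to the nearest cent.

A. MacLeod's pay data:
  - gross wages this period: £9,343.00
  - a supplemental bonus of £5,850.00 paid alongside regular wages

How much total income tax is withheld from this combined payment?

£2,142.40

Income Tax: taxable = £9,343.00
  £486.00 + 12.1% × (£9,343.00 − £6,000.00) = £486.00 + 12.1% × £3,343.00 = £890.50
Supplemental (21.4% flat on bonus): 21.4% × £5,850.00 = £1,251.90
Total income tax: £890.50 + £1,251.90 = £2,142.40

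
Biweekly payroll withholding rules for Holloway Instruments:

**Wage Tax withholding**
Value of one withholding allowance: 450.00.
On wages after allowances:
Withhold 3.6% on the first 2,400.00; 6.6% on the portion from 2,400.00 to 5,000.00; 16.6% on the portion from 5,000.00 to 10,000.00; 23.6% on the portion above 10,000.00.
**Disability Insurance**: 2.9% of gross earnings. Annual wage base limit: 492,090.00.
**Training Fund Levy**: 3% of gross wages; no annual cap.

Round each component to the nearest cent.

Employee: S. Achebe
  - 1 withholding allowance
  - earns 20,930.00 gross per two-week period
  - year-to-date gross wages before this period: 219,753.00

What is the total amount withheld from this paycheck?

4,796.15

Wage Tax: taxable = 20,930.00 − 1×450.00 = 20,480.00
  1,088.00 + 23.6% × (20,480.00 − 10,000.00) = 1,088.00 + 23.6% × 10,480.00 = 3,561.28
Disability Insurance: 2.9% × 20,930.00 = 606.97
Training Fund Levy: 3% × 20,930.00 = 627.90
Total: 3,561.28 + 606.97 + 627.90 = 4,796.15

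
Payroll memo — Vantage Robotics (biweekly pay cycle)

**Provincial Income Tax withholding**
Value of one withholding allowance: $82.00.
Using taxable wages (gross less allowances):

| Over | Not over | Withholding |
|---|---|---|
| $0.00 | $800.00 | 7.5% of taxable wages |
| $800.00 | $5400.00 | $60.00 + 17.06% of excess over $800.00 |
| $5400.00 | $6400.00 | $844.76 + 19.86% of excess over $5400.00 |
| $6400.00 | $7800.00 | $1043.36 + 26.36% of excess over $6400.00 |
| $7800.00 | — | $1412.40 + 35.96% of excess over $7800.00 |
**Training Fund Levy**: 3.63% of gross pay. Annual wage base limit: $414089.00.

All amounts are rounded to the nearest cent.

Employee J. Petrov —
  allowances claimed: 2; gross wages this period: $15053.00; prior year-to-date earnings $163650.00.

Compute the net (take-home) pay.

Provincial Income Tax: taxable = $15053.00 − 2×$82.00 = $14889.00
  $1412.40 + 35.96% × ($14889.00 − $7800.00) = $1412.40 + 35.96% × $7089.00 = $3961.60
Training Fund Levy: 3.63% × $15053.00 = $546.42
Total withheld: $3961.60 + $546.42 = $4508.02
Net pay: $15053.00 − $4508.02 = $10544.98

$10544.98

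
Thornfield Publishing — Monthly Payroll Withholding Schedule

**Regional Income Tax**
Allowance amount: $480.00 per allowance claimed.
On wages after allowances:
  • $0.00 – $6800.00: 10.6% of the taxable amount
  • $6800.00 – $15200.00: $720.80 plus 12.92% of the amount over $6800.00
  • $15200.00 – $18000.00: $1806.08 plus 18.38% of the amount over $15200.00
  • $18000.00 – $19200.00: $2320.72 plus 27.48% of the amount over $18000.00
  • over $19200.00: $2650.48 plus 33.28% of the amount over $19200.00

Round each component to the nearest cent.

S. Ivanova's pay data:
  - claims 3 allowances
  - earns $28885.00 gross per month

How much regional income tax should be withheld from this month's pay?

Regional Income Tax: taxable = $28885.00 − 3×$480.00 = $27445.00
  $2650.48 + 33.28% × ($27445.00 − $19200.00) = $2650.48 + 33.28% × $8245.00 = $5394.42

$5394.42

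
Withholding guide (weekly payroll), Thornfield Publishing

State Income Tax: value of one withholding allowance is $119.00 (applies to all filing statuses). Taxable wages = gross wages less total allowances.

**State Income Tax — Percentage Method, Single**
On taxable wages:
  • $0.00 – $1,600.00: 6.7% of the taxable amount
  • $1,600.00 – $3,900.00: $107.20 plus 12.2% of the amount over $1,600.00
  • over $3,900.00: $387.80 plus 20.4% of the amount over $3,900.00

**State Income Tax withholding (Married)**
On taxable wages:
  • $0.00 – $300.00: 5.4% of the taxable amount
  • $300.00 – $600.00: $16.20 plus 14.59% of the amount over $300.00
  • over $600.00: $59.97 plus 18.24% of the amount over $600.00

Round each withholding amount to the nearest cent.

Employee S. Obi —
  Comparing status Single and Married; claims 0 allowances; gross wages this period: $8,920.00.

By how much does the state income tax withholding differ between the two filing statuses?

State Income Tax (Single): taxable = $8,920.00
  $387.80 + 20.4% × ($8,920.00 − $3,900.00) = $387.80 + 20.4% × $5,020.00 = $1,411.88
State Income Tax (Married): taxable = $8,920.00
  $59.97 + 18.24% × ($8,920.00 − $600.00) = $59.97 + 18.24% × $8,320.00 = $1,577.54
Difference: |$1,411.88 − $1,577.54| = $165.66 (higher under Married)

$165.66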